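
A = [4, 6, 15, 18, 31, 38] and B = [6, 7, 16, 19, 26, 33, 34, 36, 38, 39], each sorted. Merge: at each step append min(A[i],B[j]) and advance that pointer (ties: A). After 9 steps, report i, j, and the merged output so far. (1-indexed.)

i=5, j=6, merged so far=[4, 6, 6, 7, 15, 16, 18, 19, 26]

i=1 j=1: A[i]=4<=B[j]=6 take 4, i++
i=2 j=1: A[i]=6<=B[j]=6 take 6, i++
i=3 j=1: A[i]=15>B[j]=6 take 6, j++
i=3 j=2: A[i]=15>B[j]=7 take 7, j++
i=3 j=3: A[i]=15<=B[j]=16 take 15, i++
i=4 j=3: A[i]=18>B[j]=16 take 16, j++
i=4 j=4: A[i]=18<=B[j]=19 take 18, i++
i=5 j=4: A[i]=31>B[j]=19 take 19, j++
i=5 j=5: A[i]=31>B[j]=26 take 26, j++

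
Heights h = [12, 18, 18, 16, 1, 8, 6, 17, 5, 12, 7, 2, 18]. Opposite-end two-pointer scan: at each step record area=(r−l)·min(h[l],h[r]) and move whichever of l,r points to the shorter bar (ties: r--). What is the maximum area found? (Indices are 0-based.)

max area = 198

[0,12] min(12,18)*12=144 best=144 * → l++
[1,12] min(18,18)*11=198 best=198 * → r--
[1,11] min(18,2)*10=20 best=198 → r--
[1,10] min(18,7)*9=63 best=198 → r--
[1,9] min(18,12)*8=96 best=198 → r--
[1,8] min(18,5)*7=35 best=198 → r--
[1,7] min(18,17)*6=102 best=198 → r--
[1,6] min(18,6)*5=30 best=198 → r--
[1,5] min(18,8)*4=32 best=198 → r--
[1,4] min(18,1)*3=3 best=198 → r--
[1,3] min(18,16)*2=32 best=198 → r--
[1,2] min(18,18)*1=18 best=198 → r--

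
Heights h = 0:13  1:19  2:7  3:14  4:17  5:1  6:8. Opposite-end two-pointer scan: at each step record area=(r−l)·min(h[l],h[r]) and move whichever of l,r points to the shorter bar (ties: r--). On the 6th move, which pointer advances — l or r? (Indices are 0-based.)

r

[0,6] min(13,8)*6=48 best=48 * → r--
[0,5] min(13,1)*5=5 best=48 → r--
[0,4] min(13,17)*4=52 best=52 * → l++
[1,4] min(19,17)*3=51 best=52 → r--
[1,3] min(19,14)*2=28 best=52 → r--
[1,2] min(19,7)*1=7 best=52 → r--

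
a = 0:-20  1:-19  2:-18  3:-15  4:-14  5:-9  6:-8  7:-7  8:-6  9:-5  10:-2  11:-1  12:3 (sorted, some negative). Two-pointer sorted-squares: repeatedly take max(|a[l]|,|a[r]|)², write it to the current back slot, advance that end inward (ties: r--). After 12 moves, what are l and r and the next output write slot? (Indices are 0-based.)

l=0 r=12: |-20|>|3| out[12]=400, l++
l=1 r=12: |-19|>|3| out[11]=361, l++
l=2 r=12: |-18|>|3| out[10]=324, l++
l=3 r=12: |-15|>|3| out[9]=225, l++
l=4 r=12: |-14|>|3| out[8]=196, l++
l=5 r=12: |-9|>|3| out[7]=81, l++
l=6 r=12: |-8|>|3| out[6]=64, l++
l=7 r=12: |-7|>|3| out[5]=49, l++
l=8 r=12: |-6|>|3| out[4]=36, l++
l=9 r=12: |-5|>|3| out[3]=25, l++
l=10 r=12: |-2|<=|3| out[2]=9, r--
l=10 r=11: |-2|>|-1| out[1]=4, l++

l=11, r=11, next write slot=0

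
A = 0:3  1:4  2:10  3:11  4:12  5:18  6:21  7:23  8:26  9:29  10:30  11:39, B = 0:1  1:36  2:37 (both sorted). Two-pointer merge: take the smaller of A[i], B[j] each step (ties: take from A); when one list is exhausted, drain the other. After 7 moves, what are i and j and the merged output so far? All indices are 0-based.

i=6, j=1, merged so far=[1, 3, 4, 10, 11, 12, 18]

[i=0,j=0] A[i]=3>B[j]=1 take 1 → j++
[i=0,j=1] A[i]=3<=B[j]=36 take 3 → i++
[i=1,j=1] A[i]=4<=B[j]=36 take 4 → i++
[i=2,j=1] A[i]=10<=B[j]=36 take 10 → i++
[i=3,j=1] A[i]=11<=B[j]=36 take 11 → i++
[i=4,j=1] A[i]=12<=B[j]=36 take 12 → i++
[i=5,j=1] A[i]=18<=B[j]=36 take 18 → i++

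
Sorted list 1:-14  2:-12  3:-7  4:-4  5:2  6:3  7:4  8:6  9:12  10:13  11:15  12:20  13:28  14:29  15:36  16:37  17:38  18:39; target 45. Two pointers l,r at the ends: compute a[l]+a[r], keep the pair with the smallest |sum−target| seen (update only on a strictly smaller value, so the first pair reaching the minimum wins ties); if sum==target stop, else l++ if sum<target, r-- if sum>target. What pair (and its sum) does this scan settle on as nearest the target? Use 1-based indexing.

pair (6, 39) with sum 45 (|Δ|=0)

[1,18] -14+39=25 d=20 * → l++
[2,18] -12+39=27 d=18 * → l++
[3,18] -7+39=32 d=13 * → l++
[4,18] -4+39=35 d=10 * → l++
[5,18] 2+39=41 d=4 * → l++
[6,18] 3+39=42 d=3 * → l++
[7,18] 4+39=43 d=2 * → l++
[8,18] 6+39=45 d=0 * → stop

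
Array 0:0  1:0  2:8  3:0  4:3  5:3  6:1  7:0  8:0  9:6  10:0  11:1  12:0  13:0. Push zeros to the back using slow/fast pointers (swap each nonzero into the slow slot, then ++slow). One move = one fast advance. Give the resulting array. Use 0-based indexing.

[8, 3, 3, 1, 6, 1, 0, 0, 0, 0, 0, 0, 0, 0]

slow=0 fast=0: a[fast]=0, fast++
slow=0 fast=1: a[fast]=0, fast++
slow=0 fast=2: a[fast]=8≠0 swap→a[0]=8, slow++,fast++
slow=1 fast=3: a[fast]=0, fast++
slow=1 fast=4: a[fast]=3≠0 swap→a[1]=3, slow++,fast++
slow=2 fast=5: a[fast]=3≠0 swap→a[2]=3, slow++,fast++
slow=3 fast=6: a[fast]=1≠0 swap→a[3]=1, slow++,fast++
slow=4 fast=7: a[fast]=0, fast++
slow=4 fast=8: a[fast]=0, fast++
slow=4 fast=9: a[fast]=6≠0 swap→a[4]=6, slow++,fast++
slow=5 fast=10: a[fast]=0, fast++
slow=5 fast=11: a[fast]=1≠0 swap→a[5]=1, slow++,fast++
slow=6 fast=12: a[fast]=0, fast++
slow=6 fast=13: a[fast]=0, fast++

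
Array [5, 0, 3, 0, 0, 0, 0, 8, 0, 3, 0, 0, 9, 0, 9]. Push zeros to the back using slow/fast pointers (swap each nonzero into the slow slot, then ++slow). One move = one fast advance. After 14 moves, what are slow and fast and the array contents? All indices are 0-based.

(s=0,f=0) a[fast]=5≠0 swap→a[0]=5 → slow++,fast++
(s=1,f=1) a[fast]=0 → fast++
(s=1,f=2) a[fast]=3≠0 swap→a[1]=3 → slow++,fast++
(s=2,f=3) a[fast]=0 → fast++
(s=2,f=4) a[fast]=0 → fast++
(s=2,f=5) a[fast]=0 → fast++
(s=2,f=6) a[fast]=0 → fast++
(s=2,f=7) a[fast]=8≠0 swap→a[2]=8 → slow++,fast++
(s=3,f=8) a[fast]=0 → fast++
(s=3,f=9) a[fast]=3≠0 swap→a[3]=3 → slow++,fast++
(s=4,f=10) a[fast]=0 → fast++
(s=4,f=11) a[fast]=0 → fast++
(s=4,f=12) a[fast]=9≠0 swap→a[4]=9 → slow++,fast++
(s=5,f=13) a[fast]=0 → fast++

slow=5, fast=14, a=[5, 3, 8, 3, 9, 0, 0, 0, 0, 0, 0, 0, 0, 0, 9]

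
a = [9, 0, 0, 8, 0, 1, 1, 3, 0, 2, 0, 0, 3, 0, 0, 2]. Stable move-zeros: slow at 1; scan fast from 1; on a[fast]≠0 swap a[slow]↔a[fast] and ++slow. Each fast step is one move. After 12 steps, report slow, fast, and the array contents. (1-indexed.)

slow=7, fast=13, a=[9, 8, 1, 1, 3, 2, 0, 0, 0, 0, 0, 0, 3, 0, 0, 2]

(s=1,f=1) a[fast]=9≠0 swap→a[1]=9 → slow++,fast++
(s=2,f=2) a[fast]=0 → fast++
(s=2,f=3) a[fast]=0 → fast++
(s=2,f=4) a[fast]=8≠0 swap→a[2]=8 → slow++,fast++
(s=3,f=5) a[fast]=0 → fast++
(s=3,f=6) a[fast]=1≠0 swap→a[3]=1 → slow++,fast++
(s=4,f=7) a[fast]=1≠0 swap→a[4]=1 → slow++,fast++
(s=5,f=8) a[fast]=3≠0 swap→a[5]=3 → slow++,fast++
(s=6,f=9) a[fast]=0 → fast++
(s=6,f=10) a[fast]=2≠0 swap→a[6]=2 → slow++,fast++
(s=7,f=11) a[fast]=0 → fast++
(s=7,f=12) a[fast]=0 → fast++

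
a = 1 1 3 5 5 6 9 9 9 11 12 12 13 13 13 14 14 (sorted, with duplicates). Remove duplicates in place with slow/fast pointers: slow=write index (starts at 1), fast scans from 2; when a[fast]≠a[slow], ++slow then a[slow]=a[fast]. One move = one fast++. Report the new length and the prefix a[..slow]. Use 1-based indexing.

length 9; prefix = [1, 3, 5, 6, 9, 11, 12, 13, 14]

(s=1,f=2) a[fast]=1=a[slow] dup → fast++
(s=1,f=3) a[fast]=3≠a[slow]=1 write a[2]=3 → slow++,fast++
(s=2,f=4) a[fast]=5≠a[slow]=3 write a[3]=5 → slow++,fast++
(s=3,f=5) a[fast]=5=a[slow] dup → fast++
(s=3,f=6) a[fast]=6≠a[slow]=5 write a[4]=6 → slow++,fast++
(s=4,f=7) a[fast]=9≠a[slow]=6 write a[5]=9 → slow++,fast++
(s=5,f=8) a[fast]=9=a[slow] dup → fast++
(s=5,f=9) a[fast]=9=a[slow] dup → fast++
(s=5,f=10) a[fast]=11≠a[slow]=9 write a[6]=11 → slow++,fast++
(s=6,f=11) a[fast]=12≠a[slow]=11 write a[7]=12 → slow++,fast++
(s=7,f=12) a[fast]=12=a[slow] dup → fast++
(s=7,f=13) a[fast]=13≠a[slow]=12 write a[8]=13 → slow++,fast++
(s=8,f=14) a[fast]=13=a[slow] dup → fast++
(s=8,f=15) a[fast]=13=a[slow] dup → fast++
(s=8,f=16) a[fast]=14≠a[slow]=13 write a[9]=14 → slow++,fast++
(s=9,f=17) a[fast]=14=a[slow] dup → fast++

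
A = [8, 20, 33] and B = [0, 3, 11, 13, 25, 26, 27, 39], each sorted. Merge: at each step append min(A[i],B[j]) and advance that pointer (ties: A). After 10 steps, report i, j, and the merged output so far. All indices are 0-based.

i=0 j=0: A[i]=8>B[j]=0 take 0, j++
i=0 j=1: A[i]=8>B[j]=3 take 3, j++
i=0 j=2: A[i]=8<=B[j]=11 take 8, i++
i=1 j=2: A[i]=20>B[j]=11 take 11, j++
i=1 j=3: A[i]=20>B[j]=13 take 13, j++
i=1 j=4: A[i]=20<=B[j]=25 take 20, i++
i=2 j=4: A[i]=33>B[j]=25 take 25, j++
i=2 j=5: A[i]=33>B[j]=26 take 26, j++
i=2 j=6: A[i]=33>B[j]=27 take 27, j++
i=2 j=7: A[i]=33<=B[j]=39 take 33, i++

i=3, j=7, merged so far=[0, 3, 8, 11, 13, 20, 25, 26, 27, 33]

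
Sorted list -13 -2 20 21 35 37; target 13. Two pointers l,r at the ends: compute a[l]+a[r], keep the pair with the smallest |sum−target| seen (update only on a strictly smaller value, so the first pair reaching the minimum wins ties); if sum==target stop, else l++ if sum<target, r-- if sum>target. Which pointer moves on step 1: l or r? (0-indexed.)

r

l=0 r=5: -13+37=24 d=11 *, r--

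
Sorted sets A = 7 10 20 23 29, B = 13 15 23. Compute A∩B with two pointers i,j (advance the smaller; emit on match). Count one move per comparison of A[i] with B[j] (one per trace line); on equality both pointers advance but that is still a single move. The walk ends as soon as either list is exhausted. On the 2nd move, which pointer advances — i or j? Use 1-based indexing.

[i=1,j=1] 7<13 → i++
[i=2,j=1] 10<13 → i++

i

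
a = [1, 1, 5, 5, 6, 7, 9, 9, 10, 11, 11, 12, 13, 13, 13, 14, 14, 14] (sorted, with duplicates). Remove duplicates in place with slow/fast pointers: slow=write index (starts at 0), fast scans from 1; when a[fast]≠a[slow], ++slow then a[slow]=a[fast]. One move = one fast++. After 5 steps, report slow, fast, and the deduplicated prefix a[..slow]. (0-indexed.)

slow=3, fast=6, prefix=[1, 5, 6, 7]

(s=0,f=1) a[fast]=1=a[slow] dup → fast++
(s=0,f=2) a[fast]=5≠a[slow]=1 write a[1]=5 → slow++,fast++
(s=1,f=3) a[fast]=5=a[slow] dup → fast++
(s=1,f=4) a[fast]=6≠a[slow]=5 write a[2]=6 → slow++,fast++
(s=2,f=5) a[fast]=7≠a[slow]=6 write a[3]=7 → slow++,fast++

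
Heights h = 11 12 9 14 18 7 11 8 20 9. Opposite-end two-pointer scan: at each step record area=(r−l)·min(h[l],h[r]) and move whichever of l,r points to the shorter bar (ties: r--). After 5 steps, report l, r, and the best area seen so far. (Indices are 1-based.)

l=5, r=9, best area=88

[1,10] min(11,9)*9=81 best=81 * → r--
[1,9] min(11,20)*8=88 best=88 * → l++
[2,9] min(12,20)*7=84 best=88 → l++
[3,9] min(9,20)*6=54 best=88 → l++
[4,9] min(14,20)*5=70 best=88 → l++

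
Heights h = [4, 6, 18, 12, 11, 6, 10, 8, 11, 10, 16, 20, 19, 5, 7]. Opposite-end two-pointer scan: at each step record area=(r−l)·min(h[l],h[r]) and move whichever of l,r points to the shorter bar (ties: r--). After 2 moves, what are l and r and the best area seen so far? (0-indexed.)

l=2, r=14, best area=78

[0,14] min(4,7)*14=56 best=56 * → l++
[1,14] min(6,7)*13=78 best=78 * → l++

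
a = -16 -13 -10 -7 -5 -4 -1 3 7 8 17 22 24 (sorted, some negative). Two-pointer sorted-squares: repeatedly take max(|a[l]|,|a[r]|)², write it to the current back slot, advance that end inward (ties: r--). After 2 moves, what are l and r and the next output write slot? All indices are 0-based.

l=0, r=10, next write slot=10

[0,12] |-16|<=|24| out[12]=576 → r--
[0,11] |-16|<=|22| out[11]=484 → r--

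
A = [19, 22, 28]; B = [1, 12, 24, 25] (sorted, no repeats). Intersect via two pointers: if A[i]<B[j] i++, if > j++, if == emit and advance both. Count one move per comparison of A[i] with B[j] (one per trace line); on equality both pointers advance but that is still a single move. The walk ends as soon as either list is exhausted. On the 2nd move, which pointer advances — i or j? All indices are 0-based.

i=0 j=0: 19>1, j++
i=0 j=1: 19>12, j++

j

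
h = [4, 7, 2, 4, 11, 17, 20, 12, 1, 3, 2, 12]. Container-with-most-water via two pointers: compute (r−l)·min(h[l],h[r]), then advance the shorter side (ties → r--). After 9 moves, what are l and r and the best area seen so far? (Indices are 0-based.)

l=5, r=7, best area=77

l=0 r=11: min(4,12)*11=44 best=44 *, l++
l=1 r=11: min(7,12)*10=70 best=70 *, l++
l=2 r=11: min(2,12)*9=18 best=70, l++
l=3 r=11: min(4,12)*8=32 best=70, l++
l=4 r=11: min(11,12)*7=77 best=77 *, l++
l=5 r=11: min(17,12)*6=72 best=77, r--
l=5 r=10: min(17,2)*5=10 best=77, r--
l=5 r=9: min(17,3)*4=12 best=77, r--
l=5 r=8: min(17,1)*3=3 best=77, r--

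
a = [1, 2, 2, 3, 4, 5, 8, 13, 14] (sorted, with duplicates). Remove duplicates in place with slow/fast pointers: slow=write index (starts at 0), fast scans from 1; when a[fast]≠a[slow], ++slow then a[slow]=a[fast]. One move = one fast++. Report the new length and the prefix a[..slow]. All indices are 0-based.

length 8; prefix = [1, 2, 3, 4, 5, 8, 13, 14]

slow=0 fast=1: a[fast]=2≠a[slow]=1 write a[1]=2, slow++,fast++
slow=1 fast=2: a[fast]=2=a[slow] dup, fast++
slow=1 fast=3: a[fast]=3≠a[slow]=2 write a[2]=3, slow++,fast++
slow=2 fast=4: a[fast]=4≠a[slow]=3 write a[3]=4, slow++,fast++
slow=3 fast=5: a[fast]=5≠a[slow]=4 write a[4]=5, slow++,fast++
slow=4 fast=6: a[fast]=8≠a[slow]=5 write a[5]=8, slow++,fast++
slow=5 fast=7: a[fast]=13≠a[slow]=8 write a[6]=13, slow++,fast++
slow=6 fast=8: a[fast]=14≠a[slow]=13 write a[7]=14, slow++,fast++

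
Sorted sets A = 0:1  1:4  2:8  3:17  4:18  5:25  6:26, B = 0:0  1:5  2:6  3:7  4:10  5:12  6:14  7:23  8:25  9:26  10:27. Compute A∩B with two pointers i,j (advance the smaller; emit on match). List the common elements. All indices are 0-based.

intersection = [25, 26]

i=0 j=0: 1>0, j++
i=0 j=1: 1<5, i++
i=1 j=1: 4<5, i++
i=2 j=1: 8>5, j++
i=2 j=2: 8>6, j++
i=2 j=3: 8>7, j++
i=2 j=4: 8<10, i++
i=3 j=4: 17>10, j++
i=3 j=5: 17>12, j++
i=3 j=6: 17>14, j++
i=3 j=7: 17<23, i++
i=4 j=7: 18<23, i++
i=5 j=7: 25>23, j++
i=5 j=8: 25==25 emit, i++,j++
i=6 j=9: 26==26 emit, i++,j++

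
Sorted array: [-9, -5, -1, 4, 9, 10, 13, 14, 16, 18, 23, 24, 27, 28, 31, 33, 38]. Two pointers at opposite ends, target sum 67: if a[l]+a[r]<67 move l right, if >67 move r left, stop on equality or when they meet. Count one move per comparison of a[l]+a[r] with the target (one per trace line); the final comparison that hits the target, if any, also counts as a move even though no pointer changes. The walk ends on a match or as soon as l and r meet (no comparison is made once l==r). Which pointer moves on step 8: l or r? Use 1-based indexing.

[1,17] -9+38=29 <67 → l++
[2,17] -5+38=33 <67 → l++
[3,17] -1+38=37 <67 → l++
[4,17] 4+38=42 <67 → l++
[5,17] 9+38=47 <67 → l++
[6,17] 10+38=48 <67 → l++
[7,17] 13+38=51 <67 → l++
[8,17] 14+38=52 <67 → l++

l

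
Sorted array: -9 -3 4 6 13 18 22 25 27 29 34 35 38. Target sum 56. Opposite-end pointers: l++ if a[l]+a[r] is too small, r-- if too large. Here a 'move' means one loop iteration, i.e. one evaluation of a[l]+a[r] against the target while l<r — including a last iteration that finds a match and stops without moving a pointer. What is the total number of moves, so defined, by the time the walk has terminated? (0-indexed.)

6 moves

[0,12] -9+38=29 <56 → l++
[1,12] -3+38=35 <56 → l++
[2,12] 4+38=42 <56 → l++
[3,12] 6+38=44 <56 → l++
[4,12] 13+38=51 <56 → l++
[5,12] 18+38=56 → found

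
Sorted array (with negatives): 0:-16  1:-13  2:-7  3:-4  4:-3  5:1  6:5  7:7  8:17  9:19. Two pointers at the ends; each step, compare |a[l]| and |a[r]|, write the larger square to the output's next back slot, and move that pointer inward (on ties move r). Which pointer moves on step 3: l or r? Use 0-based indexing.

l

l=0 r=9: |-16|<=|19| out[9]=361, r--
l=0 r=8: |-16|<=|17| out[8]=289, r--
l=0 r=7: |-16|>|7| out[7]=256, l++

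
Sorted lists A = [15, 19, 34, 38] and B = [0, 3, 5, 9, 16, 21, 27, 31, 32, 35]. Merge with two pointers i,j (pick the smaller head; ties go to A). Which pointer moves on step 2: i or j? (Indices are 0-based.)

j

[i=0,j=0] A[i]=15>B[j]=0 take 0 → j++
[i=0,j=1] A[i]=15>B[j]=3 take 3 → j++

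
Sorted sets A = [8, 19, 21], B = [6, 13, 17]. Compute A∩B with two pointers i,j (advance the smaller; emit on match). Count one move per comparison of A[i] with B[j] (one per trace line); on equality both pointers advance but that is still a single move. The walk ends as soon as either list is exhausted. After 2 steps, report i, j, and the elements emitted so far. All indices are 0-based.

[i=0,j=0] 8>6 → j++
[i=0,j=1] 8<13 → i++

i=1, j=1, emitted=[]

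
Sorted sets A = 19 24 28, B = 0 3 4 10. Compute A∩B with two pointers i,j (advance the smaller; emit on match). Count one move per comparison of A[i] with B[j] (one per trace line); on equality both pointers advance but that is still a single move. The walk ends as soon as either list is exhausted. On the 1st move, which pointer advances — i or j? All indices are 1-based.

[i=1,j=1] 19>0 → j++

j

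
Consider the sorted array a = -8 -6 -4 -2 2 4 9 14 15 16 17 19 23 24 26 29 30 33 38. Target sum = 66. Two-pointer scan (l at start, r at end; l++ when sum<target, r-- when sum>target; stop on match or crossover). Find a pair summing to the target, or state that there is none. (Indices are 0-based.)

no pair

[0,18] -8+38=30 <66 → l++
[1,18] -6+38=32 <66 → l++
[2,18] -4+38=34 <66 → l++
[3,18] -2+38=36 <66 → l++
[4,18] 2+38=40 <66 → l++
[5,18] 4+38=42 <66 → l++
[6,18] 9+38=47 <66 → l++
[7,18] 14+38=52 <66 → l++
[8,18] 15+38=53 <66 → l++
[9,18] 16+38=54 <66 → l++
[10,18] 17+38=55 <66 → l++
[11,18] 19+38=57 <66 → l++
[12,18] 23+38=61 <66 → l++
[13,18] 24+38=62 <66 → l++
[14,18] 26+38=64 <66 → l++
[15,18] 29+38=67 >66 → r--
[15,17] 29+33=62 <66 → l++
[16,17] 30+33=63 <66 → l++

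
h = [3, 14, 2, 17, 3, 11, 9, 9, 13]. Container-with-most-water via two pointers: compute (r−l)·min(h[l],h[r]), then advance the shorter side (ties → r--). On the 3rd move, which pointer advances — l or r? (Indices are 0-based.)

l=0 r=8: min(3,13)*8=24 best=24 *, l++
l=1 r=8: min(14,13)*7=91 best=91 *, r--
l=1 r=7: min(14,9)*6=54 best=91, r--

r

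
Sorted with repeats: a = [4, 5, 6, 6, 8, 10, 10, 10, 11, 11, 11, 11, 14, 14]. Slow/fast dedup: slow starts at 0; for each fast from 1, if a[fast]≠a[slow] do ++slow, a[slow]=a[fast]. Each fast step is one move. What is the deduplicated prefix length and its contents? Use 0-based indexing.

(s=0,f=1) a[fast]=5≠a[slow]=4 write a[1]=5 → slow++,fast++
(s=1,f=2) a[fast]=6≠a[slow]=5 write a[2]=6 → slow++,fast++
(s=2,f=3) a[fast]=6=a[slow] dup → fast++
(s=2,f=4) a[fast]=8≠a[slow]=6 write a[3]=8 → slow++,fast++
(s=3,f=5) a[fast]=10≠a[slow]=8 write a[4]=10 → slow++,fast++
(s=4,f=6) a[fast]=10=a[slow] dup → fast++
(s=4,f=7) a[fast]=10=a[slow] dup → fast++
(s=4,f=8) a[fast]=11≠a[slow]=10 write a[5]=11 → slow++,fast++
(s=5,f=9) a[fast]=11=a[slow] dup → fast++
(s=5,f=10) a[fast]=11=a[slow] dup → fast++
(s=5,f=11) a[fast]=11=a[slow] dup → fast++
(s=5,f=12) a[fast]=14≠a[slow]=11 write a[6]=14 → slow++,fast++
(s=6,f=13) a[fast]=14=a[slow] dup → fast++

length 7; prefix = [4, 5, 6, 8, 10, 11, 14]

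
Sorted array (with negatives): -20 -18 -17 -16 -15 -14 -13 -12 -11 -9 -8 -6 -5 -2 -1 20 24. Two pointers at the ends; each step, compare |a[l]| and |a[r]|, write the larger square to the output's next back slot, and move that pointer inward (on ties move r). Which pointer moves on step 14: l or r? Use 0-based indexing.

l

[0,16] |-20|<=|24| out[16]=576 → r--
[0,15] |-20|<=|20| out[15]=400 → r--
[0,14] |-20|>|-1| out[14]=400 → l++
[1,14] |-18|>|-1| out[13]=324 → l++
[2,14] |-17|>|-1| out[12]=289 → l++
[3,14] |-16|>|-1| out[11]=256 → l++
[4,14] |-15|>|-1| out[10]=225 → l++
[5,14] |-14|>|-1| out[9]=196 → l++
[6,14] |-13|>|-1| out[8]=169 → l++
[7,14] |-12|>|-1| out[7]=144 → l++
[8,14] |-11|>|-1| out[6]=121 → l++
[9,14] |-9|>|-1| out[5]=81 → l++
[10,14] |-8|>|-1| out[4]=64 → l++
[11,14] |-6|>|-1| out[3]=36 → l++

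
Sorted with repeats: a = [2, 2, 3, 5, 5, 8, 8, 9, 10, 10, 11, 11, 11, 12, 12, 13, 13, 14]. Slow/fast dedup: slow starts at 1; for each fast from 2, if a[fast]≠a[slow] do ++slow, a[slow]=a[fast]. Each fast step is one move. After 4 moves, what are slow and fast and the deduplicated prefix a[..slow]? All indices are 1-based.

slow=1 fast=2: a[fast]=2=a[slow] dup, fast++
slow=1 fast=3: a[fast]=3≠a[slow]=2 write a[2]=3, slow++,fast++
slow=2 fast=4: a[fast]=5≠a[slow]=3 write a[3]=5, slow++,fast++
slow=3 fast=5: a[fast]=5=a[slow] dup, fast++

slow=3, fast=6, prefix=[2, 3, 5]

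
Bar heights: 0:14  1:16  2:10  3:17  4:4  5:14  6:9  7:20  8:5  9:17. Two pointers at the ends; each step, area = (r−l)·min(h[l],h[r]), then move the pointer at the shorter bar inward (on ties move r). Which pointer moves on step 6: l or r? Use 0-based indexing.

l=0 r=9: min(14,17)*9=126 best=126 *, l++
l=1 r=9: min(16,17)*8=128 best=128 *, l++
l=2 r=9: min(10,17)*7=70 best=128, l++
l=3 r=9: min(17,17)*6=102 best=128, r--
l=3 r=8: min(17,5)*5=25 best=128, r--
l=3 r=7: min(17,20)*4=68 best=128, l++

l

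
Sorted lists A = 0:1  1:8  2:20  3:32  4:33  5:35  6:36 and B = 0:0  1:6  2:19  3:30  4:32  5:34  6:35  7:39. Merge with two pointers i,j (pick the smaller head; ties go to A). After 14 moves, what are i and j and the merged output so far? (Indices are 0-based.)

i=7, j=7, merged so far=[0, 1, 6, 8, 19, 20, 30, 32, 32, 33, 34, 35, 35, 36]

i=0 j=0: A[i]=1>B[j]=0 take 0, j++
i=0 j=1: A[i]=1<=B[j]=6 take 1, i++
i=1 j=1: A[i]=8>B[j]=6 take 6, j++
i=1 j=2: A[i]=8<=B[j]=19 take 8, i++
i=2 j=2: A[i]=20>B[j]=19 take 19, j++
i=2 j=3: A[i]=20<=B[j]=30 take 20, i++
i=3 j=3: A[i]=32>B[j]=30 take 30, j++
i=3 j=4: A[i]=32<=B[j]=32 take 32, i++
i=4 j=4: A[i]=33>B[j]=32 take 32, j++
i=4 j=5: A[i]=33<=B[j]=34 take 33, i++
i=5 j=5: A[i]=35>B[j]=34 take 34, j++
i=5 j=6: A[i]=35<=B[j]=35 take 35, i++
i=6 j=6: A[i]=36>B[j]=35 take 35, j++
i=6 j=7: A[i]=36<=B[j]=39 take 36, i++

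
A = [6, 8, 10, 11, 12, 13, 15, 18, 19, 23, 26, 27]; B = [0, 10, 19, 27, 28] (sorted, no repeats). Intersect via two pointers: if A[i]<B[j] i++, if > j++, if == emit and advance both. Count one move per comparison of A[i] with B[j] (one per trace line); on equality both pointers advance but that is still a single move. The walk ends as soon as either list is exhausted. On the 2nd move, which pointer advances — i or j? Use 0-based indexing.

[i=0,j=0] 6>0 → j++
[i=0,j=1] 6<10 → i++

i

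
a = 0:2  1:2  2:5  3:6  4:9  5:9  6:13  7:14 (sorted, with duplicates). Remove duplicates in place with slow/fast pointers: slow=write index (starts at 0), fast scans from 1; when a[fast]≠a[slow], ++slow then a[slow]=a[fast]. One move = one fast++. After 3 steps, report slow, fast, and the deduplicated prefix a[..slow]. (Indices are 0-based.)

slow=2, fast=4, prefix=[2, 5, 6]

slow=0 fast=1: a[fast]=2=a[slow] dup, fast++
slow=0 fast=2: a[fast]=5≠a[slow]=2 write a[1]=5, slow++,fast++
slow=1 fast=3: a[fast]=6≠a[slow]=5 write a[2]=6, slow++,fast++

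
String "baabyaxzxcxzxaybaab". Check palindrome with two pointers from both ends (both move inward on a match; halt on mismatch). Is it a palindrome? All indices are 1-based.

[1,19] 'b'=='b' → l++,r--
[2,18] 'a'=='a' → l++,r--
[3,17] 'a'=='a' → l++,r--
[4,16] 'b'=='b' → l++,r--
[5,15] 'y'=='y' → l++,r--
[6,14] 'a'=='a' → l++,r--
[7,13] 'x'=='x' → l++,r--
[8,12] 'z'=='z' → l++,r--
[9,11] 'x'=='x' → l++,r--

palindrome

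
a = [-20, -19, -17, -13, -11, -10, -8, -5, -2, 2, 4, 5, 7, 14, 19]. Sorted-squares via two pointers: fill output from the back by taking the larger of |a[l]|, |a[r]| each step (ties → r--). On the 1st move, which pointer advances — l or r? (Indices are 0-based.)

l

l=0 r=14: |-20|>|19| out[14]=400, l++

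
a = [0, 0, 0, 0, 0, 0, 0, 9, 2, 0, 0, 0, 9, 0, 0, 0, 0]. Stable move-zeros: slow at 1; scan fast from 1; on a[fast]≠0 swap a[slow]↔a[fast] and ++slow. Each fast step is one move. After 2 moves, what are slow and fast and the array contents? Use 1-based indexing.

(s=1,f=1) a[fast]=0 → fast++
(s=1,f=2) a[fast]=0 → fast++

slow=1, fast=3, a=[0, 0, 0, 0, 0, 0, 0, 9, 2, 0, 0, 0, 9, 0, 0, 0, 0]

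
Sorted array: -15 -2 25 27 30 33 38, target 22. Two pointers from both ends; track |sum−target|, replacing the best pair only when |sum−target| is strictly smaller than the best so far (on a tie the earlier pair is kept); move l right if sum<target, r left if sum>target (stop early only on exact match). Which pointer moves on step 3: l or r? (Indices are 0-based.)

l=0 r=6: -15+38=23 d=1 *, r--
l=0 r=5: -15+33=18 d=4, l++
l=1 r=5: -2+33=31 d=9, r--

r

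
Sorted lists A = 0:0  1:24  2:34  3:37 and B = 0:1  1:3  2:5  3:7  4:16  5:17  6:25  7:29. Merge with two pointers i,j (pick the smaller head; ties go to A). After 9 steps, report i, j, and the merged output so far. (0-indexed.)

i=0 j=0: A[i]=0<=B[j]=1 take 0, i++
i=1 j=0: A[i]=24>B[j]=1 take 1, j++
i=1 j=1: A[i]=24>B[j]=3 take 3, j++
i=1 j=2: A[i]=24>B[j]=5 take 5, j++
i=1 j=3: A[i]=24>B[j]=7 take 7, j++
i=1 j=4: A[i]=24>B[j]=16 take 16, j++
i=1 j=5: A[i]=24>B[j]=17 take 17, j++
i=1 j=6: A[i]=24<=B[j]=25 take 24, i++
i=2 j=6: A[i]=34>B[j]=25 take 25, j++

i=2, j=7, merged so far=[0, 1, 3, 5, 7, 16, 17, 24, 25]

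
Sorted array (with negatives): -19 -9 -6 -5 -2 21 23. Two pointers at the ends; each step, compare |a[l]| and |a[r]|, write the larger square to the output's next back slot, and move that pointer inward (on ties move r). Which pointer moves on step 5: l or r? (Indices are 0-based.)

l=0 r=6: |-19|<=|23| out[6]=529, r--
l=0 r=5: |-19|<=|21| out[5]=441, r--
l=0 r=4: |-19|>|-2| out[4]=361, l++
l=1 r=4: |-9|>|-2| out[3]=81, l++
l=2 r=4: |-6|>|-2| out[2]=36, l++

l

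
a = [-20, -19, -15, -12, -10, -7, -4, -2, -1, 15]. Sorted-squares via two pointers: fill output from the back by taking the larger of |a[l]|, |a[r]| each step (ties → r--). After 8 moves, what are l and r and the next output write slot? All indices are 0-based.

[0,9] |-20|>|15| out[9]=400 → l++
[1,9] |-19|>|15| out[8]=361 → l++
[2,9] |-15|<=|15| out[7]=225 → r--
[2,8] |-15|>|-1| out[6]=225 → l++
[3,8] |-12|>|-1| out[5]=144 → l++
[4,8] |-10|>|-1| out[4]=100 → l++
[5,8] |-7|>|-1| out[3]=49 → l++
[6,8] |-4|>|-1| out[2]=16 → l++

l=7, r=8, next write slot=1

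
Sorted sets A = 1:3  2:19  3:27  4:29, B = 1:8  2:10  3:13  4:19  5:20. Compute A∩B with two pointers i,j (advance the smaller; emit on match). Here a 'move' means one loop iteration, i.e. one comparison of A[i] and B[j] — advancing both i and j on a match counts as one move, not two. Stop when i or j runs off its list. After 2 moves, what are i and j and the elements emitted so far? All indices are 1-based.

i=2, j=2, emitted=[]

[i=1,j=1] 3<8 → i++
[i=2,j=1] 19>8 → j++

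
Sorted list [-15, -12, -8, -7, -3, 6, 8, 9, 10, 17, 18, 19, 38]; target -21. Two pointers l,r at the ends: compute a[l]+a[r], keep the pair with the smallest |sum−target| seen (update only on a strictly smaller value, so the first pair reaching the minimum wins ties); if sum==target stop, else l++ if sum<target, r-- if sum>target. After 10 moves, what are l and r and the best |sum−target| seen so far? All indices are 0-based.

l=0 r=12: -15+38=23 d=44 *, r--
l=0 r=11: -15+19=4 d=25 *, r--
l=0 r=10: -15+18=3 d=24 *, r--
l=0 r=9: -15+17=2 d=23 *, r--
l=0 r=8: -15+10=-5 d=16 *, r--
l=0 r=7: -15+9=-6 d=15 *, r--
l=0 r=6: -15+8=-7 d=14 *, r--
l=0 r=5: -15+6=-9 d=12 *, r--
l=0 r=4: -15+-3=-18 d=3 *, r--
l=0 r=3: -15+-7=-22 d=1 *, l++

l=1, r=3, best |Δ|=1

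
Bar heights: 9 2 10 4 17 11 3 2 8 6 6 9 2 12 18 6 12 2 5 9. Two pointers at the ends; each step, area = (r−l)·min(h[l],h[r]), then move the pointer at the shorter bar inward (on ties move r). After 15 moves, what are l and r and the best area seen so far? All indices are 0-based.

l=0 r=19: min(9,9)*19=171 best=171 *, r--
l=0 r=18: min(9,5)*18=90 best=171, r--
l=0 r=17: min(9,2)*17=34 best=171, r--
l=0 r=16: min(9,12)*16=144 best=171, l++
l=1 r=16: min(2,12)*15=30 best=171, l++
l=2 r=16: min(10,12)*14=140 best=171, l++
l=3 r=16: min(4,12)*13=52 best=171, l++
l=4 r=16: min(17,12)*12=144 best=171, r--
l=4 r=15: min(17,6)*11=66 best=171, r--
l=4 r=14: min(17,18)*10=170 best=171, l++
l=5 r=14: min(11,18)*9=99 best=171, l++
l=6 r=14: min(3,18)*8=24 best=171, l++
l=7 r=14: min(2,18)*7=14 best=171, l++
l=8 r=14: min(8,18)*6=48 best=171, l++
l=9 r=14: min(6,18)*5=30 best=171, l++

l=10, r=14, best area=171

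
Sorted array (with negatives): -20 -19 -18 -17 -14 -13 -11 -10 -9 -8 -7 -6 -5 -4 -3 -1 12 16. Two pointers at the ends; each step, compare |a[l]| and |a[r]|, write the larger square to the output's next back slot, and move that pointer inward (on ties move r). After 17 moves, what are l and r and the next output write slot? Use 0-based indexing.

l=15, r=15, next write slot=0

[0,17] |-20|>|16| out[17]=400 → l++
[1,17] |-19|>|16| out[16]=361 → l++
[2,17] |-18|>|16| out[15]=324 → l++
[3,17] |-17|>|16| out[14]=289 → l++
[4,17] |-14|<=|16| out[13]=256 → r--
[4,16] |-14|>|12| out[12]=196 → l++
[5,16] |-13|>|12| out[11]=169 → l++
[6,16] |-11|<=|12| out[10]=144 → r--
[6,15] |-11|>|-1| out[9]=121 → l++
[7,15] |-10|>|-1| out[8]=100 → l++
[8,15] |-9|>|-1| out[7]=81 → l++
[9,15] |-8|>|-1| out[6]=64 → l++
[10,15] |-7|>|-1| out[5]=49 → l++
[11,15] |-6|>|-1| out[4]=36 → l++
[12,15] |-5|>|-1| out[3]=25 → l++
[13,15] |-4|>|-1| out[2]=16 → l++
[14,15] |-3|>|-1| out[1]=9 → l++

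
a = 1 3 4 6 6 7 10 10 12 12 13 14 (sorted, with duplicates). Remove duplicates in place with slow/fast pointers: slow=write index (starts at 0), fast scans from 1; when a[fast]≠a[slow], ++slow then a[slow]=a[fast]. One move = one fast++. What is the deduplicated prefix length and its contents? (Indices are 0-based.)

slow=0 fast=1: a[fast]=3≠a[slow]=1 write a[1]=3, slow++,fast++
slow=1 fast=2: a[fast]=4≠a[slow]=3 write a[2]=4, slow++,fast++
slow=2 fast=3: a[fast]=6≠a[slow]=4 write a[3]=6, slow++,fast++
slow=3 fast=4: a[fast]=6=a[slow] dup, fast++
slow=3 fast=5: a[fast]=7≠a[slow]=6 write a[4]=7, slow++,fast++
slow=4 fast=6: a[fast]=10≠a[slow]=7 write a[5]=10, slow++,fast++
slow=5 fast=7: a[fast]=10=a[slow] dup, fast++
slow=5 fast=8: a[fast]=12≠a[slow]=10 write a[6]=12, slow++,fast++
slow=6 fast=9: a[fast]=12=a[slow] dup, fast++
slow=6 fast=10: a[fast]=13≠a[slow]=12 write a[7]=13, slow++,fast++
slow=7 fast=11: a[fast]=14≠a[slow]=13 write a[8]=14, slow++,fast++

length 9; prefix = [1, 3, 4, 6, 7, 10, 12, 13, 14]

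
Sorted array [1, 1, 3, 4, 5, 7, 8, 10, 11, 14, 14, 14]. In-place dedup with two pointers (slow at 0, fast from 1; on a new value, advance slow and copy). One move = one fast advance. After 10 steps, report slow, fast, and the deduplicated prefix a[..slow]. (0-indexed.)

(s=0,f=1) a[fast]=1=a[slow] dup → fast++
(s=0,f=2) a[fast]=3≠a[slow]=1 write a[1]=3 → slow++,fast++
(s=1,f=3) a[fast]=4≠a[slow]=3 write a[2]=4 → slow++,fast++
(s=2,f=4) a[fast]=5≠a[slow]=4 write a[3]=5 → slow++,fast++
(s=3,f=5) a[fast]=7≠a[slow]=5 write a[4]=7 → slow++,fast++
(s=4,f=6) a[fast]=8≠a[slow]=7 write a[5]=8 → slow++,fast++
(s=5,f=7) a[fast]=10≠a[slow]=8 write a[6]=10 → slow++,fast++
(s=6,f=8) a[fast]=11≠a[slow]=10 write a[7]=11 → slow++,fast++
(s=7,f=9) a[fast]=14≠a[slow]=11 write a[8]=14 → slow++,fast++
(s=8,f=10) a[fast]=14=a[slow] dup → fast++

slow=8, fast=11, prefix=[1, 3, 4, 5, 7, 8, 10, 11, 14]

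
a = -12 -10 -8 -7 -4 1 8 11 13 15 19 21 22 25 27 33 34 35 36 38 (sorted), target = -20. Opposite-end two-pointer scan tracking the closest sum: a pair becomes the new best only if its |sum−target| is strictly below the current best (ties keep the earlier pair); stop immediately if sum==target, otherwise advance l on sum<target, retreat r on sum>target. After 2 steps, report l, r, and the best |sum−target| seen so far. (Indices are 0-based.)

l=0, r=17, best |Δ|=44

l=0 r=19: -12+38=26 d=46 *, r--
l=0 r=18: -12+36=24 d=44 *, r--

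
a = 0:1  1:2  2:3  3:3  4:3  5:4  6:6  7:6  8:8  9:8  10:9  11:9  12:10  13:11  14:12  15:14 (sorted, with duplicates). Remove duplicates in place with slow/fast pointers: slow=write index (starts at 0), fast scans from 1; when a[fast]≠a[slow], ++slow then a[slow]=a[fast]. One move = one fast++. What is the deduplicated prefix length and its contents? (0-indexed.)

slow=0 fast=1: a[fast]=2≠a[slow]=1 write a[1]=2, slow++,fast++
slow=1 fast=2: a[fast]=3≠a[slow]=2 write a[2]=3, slow++,fast++
slow=2 fast=3: a[fast]=3=a[slow] dup, fast++
slow=2 fast=4: a[fast]=3=a[slow] dup, fast++
slow=2 fast=5: a[fast]=4≠a[slow]=3 write a[3]=4, slow++,fast++
slow=3 fast=6: a[fast]=6≠a[slow]=4 write a[4]=6, slow++,fast++
slow=4 fast=7: a[fast]=6=a[slow] dup, fast++
slow=4 fast=8: a[fast]=8≠a[slow]=6 write a[5]=8, slow++,fast++
slow=5 fast=9: a[fast]=8=a[slow] dup, fast++
slow=5 fast=10: a[fast]=9≠a[slow]=8 write a[6]=9, slow++,fast++
slow=6 fast=11: a[fast]=9=a[slow] dup, fast++
slow=6 fast=12: a[fast]=10≠a[slow]=9 write a[7]=10, slow++,fast++
slow=7 fast=13: a[fast]=11≠a[slow]=10 write a[8]=11, slow++,fast++
slow=8 fast=14: a[fast]=12≠a[slow]=11 write a[9]=12, slow++,fast++
slow=9 fast=15: a[fast]=14≠a[slow]=12 write a[10]=14, slow++,fast++

length 11; prefix = [1, 2, 3, 4, 6, 8, 9, 10, 11, 12, 14]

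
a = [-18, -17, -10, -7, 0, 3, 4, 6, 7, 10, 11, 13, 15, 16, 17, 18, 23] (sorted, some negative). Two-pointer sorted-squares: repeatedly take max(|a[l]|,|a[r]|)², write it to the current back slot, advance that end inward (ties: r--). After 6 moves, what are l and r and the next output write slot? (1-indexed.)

l=1 r=17: |-18|<=|23| out[17]=529, r--
l=1 r=16: |-18|<=|18| out[16]=324, r--
l=1 r=15: |-18|>|17| out[15]=324, l++
l=2 r=15: |-17|<=|17| out[14]=289, r--
l=2 r=14: |-17|>|16| out[13]=289, l++
l=3 r=14: |-10|<=|16| out[12]=256, r--

l=3, r=13, next write slot=11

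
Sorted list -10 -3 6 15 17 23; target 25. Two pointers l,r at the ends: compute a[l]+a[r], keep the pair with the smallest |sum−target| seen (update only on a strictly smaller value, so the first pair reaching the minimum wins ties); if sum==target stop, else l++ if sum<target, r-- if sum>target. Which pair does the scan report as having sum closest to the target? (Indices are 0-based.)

pair (6, 17) with sum 23 (|Δ|=2)

[0,5] -10+23=13 d=12 * → l++
[1,5] -3+23=20 d=5 * → l++
[2,5] 6+23=29 d=4 * → r--
[2,4] 6+17=23 d=2 * → l++
[3,4] 15+17=32 d=7 → r--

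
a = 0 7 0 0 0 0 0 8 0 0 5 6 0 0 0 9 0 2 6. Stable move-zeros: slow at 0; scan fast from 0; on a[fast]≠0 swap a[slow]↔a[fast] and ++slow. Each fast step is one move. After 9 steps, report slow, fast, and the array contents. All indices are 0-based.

slow=2, fast=9, a=[7, 8, 0, 0, 0, 0, 0, 0, 0, 0, 5, 6, 0, 0, 0, 9, 0, 2, 6]

slow=0 fast=0: a[fast]=0, fast++
slow=0 fast=1: a[fast]=7≠0 swap→a[0]=7, slow++,fast++
slow=1 fast=2: a[fast]=0, fast++
slow=1 fast=3: a[fast]=0, fast++
slow=1 fast=4: a[fast]=0, fast++
slow=1 fast=5: a[fast]=0, fast++
slow=1 fast=6: a[fast]=0, fast++
slow=1 fast=7: a[fast]=8≠0 swap→a[1]=8, slow++,fast++
slow=2 fast=8: a[fast]=0, fast++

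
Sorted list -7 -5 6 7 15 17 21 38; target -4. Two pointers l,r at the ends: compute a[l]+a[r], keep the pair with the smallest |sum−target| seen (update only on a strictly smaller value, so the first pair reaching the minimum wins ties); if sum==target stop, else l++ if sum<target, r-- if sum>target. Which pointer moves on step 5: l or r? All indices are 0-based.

r

l=0 r=7: -7+38=31 d=35 *, r--
l=0 r=6: -7+21=14 d=18 *, r--
l=0 r=5: -7+17=10 d=14 *, r--
l=0 r=4: -7+15=8 d=12 *, r--
l=0 r=3: -7+7=0 d=4 *, r--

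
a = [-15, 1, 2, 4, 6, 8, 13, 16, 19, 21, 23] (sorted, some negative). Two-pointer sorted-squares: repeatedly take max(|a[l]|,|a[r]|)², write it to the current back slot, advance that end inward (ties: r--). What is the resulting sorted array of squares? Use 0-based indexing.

[1, 4, 16, 36, 64, 169, 225, 256, 361, 441, 529]

l=0 r=10: |-15|<=|23| out[10]=529, r--
l=0 r=9: |-15|<=|21| out[9]=441, r--
l=0 r=8: |-15|<=|19| out[8]=361, r--
l=0 r=7: |-15|<=|16| out[7]=256, r--
l=0 r=6: |-15|>|13| out[6]=225, l++
l=1 r=6: |1|<=|13| out[5]=169, r--
l=1 r=5: |1|<=|8| out[4]=64, r--
l=1 r=4: |1|<=|6| out[3]=36, r--
l=1 r=3: |1|<=|4| out[2]=16, r--
l=1 r=2: |1|<=|2| out[1]=4, r--
l=1 r=1: |1|<=|1| out[0]=1, r--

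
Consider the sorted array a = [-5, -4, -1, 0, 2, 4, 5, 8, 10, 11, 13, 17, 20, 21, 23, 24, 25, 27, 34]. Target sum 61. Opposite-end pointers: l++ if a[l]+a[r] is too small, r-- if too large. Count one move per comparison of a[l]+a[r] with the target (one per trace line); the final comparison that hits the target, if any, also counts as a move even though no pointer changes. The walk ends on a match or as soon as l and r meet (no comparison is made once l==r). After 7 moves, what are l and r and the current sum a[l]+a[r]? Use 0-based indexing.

l=0 r=18: -5+34=29 <61, l++
l=1 r=18: -4+34=30 <61, l++
l=2 r=18: -1+34=33 <61, l++
l=3 r=18: 0+34=34 <61, l++
l=4 r=18: 2+34=36 <61, l++
l=5 r=18: 4+34=38 <61, l++
l=6 r=18: 5+34=39 <61, l++

l=7, r=18, sum=42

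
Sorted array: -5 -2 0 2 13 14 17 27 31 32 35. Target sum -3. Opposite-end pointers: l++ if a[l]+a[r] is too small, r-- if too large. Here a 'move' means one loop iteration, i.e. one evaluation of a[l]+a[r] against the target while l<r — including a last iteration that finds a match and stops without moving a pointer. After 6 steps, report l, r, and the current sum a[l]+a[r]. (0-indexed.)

l=0, r=4, sum=8

l=0 r=10: -5+35=30 >-3, r--
l=0 r=9: -5+32=27 >-3, r--
l=0 r=8: -5+31=26 >-3, r--
l=0 r=7: -5+27=22 >-3, r--
l=0 r=6: -5+17=12 >-3, r--
l=0 r=5: -5+14=9 >-3, r--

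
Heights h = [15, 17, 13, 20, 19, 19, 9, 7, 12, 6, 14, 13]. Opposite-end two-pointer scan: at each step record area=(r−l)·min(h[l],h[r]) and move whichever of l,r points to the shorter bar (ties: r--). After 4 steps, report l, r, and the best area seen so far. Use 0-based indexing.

l=0 r=11: min(15,13)*11=143 best=143 *, r--
l=0 r=10: min(15,14)*10=140 best=143, r--
l=0 r=9: min(15,6)*9=54 best=143, r--
l=0 r=8: min(15,12)*8=96 best=143, r--

l=0, r=7, best area=143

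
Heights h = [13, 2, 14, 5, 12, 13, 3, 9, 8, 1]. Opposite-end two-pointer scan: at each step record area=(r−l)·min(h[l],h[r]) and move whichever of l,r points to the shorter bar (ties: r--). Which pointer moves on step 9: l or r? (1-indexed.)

l

[1,10] min(13,1)*9=9 best=9 * → r--
[1,9] min(13,8)*8=64 best=64 * → r--
[1,8] min(13,9)*7=63 best=64 → r--
[1,7] min(13,3)*6=18 best=64 → r--
[1,6] min(13,13)*5=65 best=65 * → r--
[1,5] min(13,12)*4=48 best=65 → r--
[1,4] min(13,5)*3=15 best=65 → r--
[1,3] min(13,14)*2=26 best=65 → l++
[2,3] min(2,14)*1=2 best=65 → l++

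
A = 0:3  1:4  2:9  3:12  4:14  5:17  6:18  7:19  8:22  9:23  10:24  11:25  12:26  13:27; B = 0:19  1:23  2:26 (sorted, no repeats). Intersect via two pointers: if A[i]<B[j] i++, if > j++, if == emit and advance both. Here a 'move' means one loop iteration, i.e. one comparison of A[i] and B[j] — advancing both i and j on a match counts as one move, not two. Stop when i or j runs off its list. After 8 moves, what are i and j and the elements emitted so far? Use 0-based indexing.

[i=0,j=0] 3<19 → i++
[i=1,j=0] 4<19 → i++
[i=2,j=0] 9<19 → i++
[i=3,j=0] 12<19 → i++
[i=4,j=0] 14<19 → i++
[i=5,j=0] 17<19 → i++
[i=6,j=0] 18<19 → i++
[i=7,j=0] 19==19 emit → i++,j++

i=8, j=1, emitted=[19]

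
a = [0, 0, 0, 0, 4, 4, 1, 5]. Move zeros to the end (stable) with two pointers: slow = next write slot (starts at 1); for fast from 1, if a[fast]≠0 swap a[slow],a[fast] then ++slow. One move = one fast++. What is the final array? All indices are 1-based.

(s=1,f=1) a[fast]=0 → fast++
(s=1,f=2) a[fast]=0 → fast++
(s=1,f=3) a[fast]=0 → fast++
(s=1,f=4) a[fast]=0 → fast++
(s=1,f=5) a[fast]=4≠0 swap→a[1]=4 → slow++,fast++
(s=2,f=6) a[fast]=4≠0 swap→a[2]=4 → slow++,fast++
(s=3,f=7) a[fast]=1≠0 swap→a[3]=1 → slow++,fast++
(s=4,f=8) a[fast]=5≠0 swap→a[4]=5 → slow++,fast++

[4, 4, 1, 5, 0, 0, 0, 0]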